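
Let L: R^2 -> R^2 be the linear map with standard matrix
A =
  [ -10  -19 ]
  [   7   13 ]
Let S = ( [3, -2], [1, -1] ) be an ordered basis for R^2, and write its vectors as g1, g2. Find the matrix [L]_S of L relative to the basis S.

The j-th column of [L]_S is [L(gj)]_S.
L(g1) = A g1 = [8, -5] = 3g1 - g2, so column 1 is [3, -1].
Repeating for g2 and assembling the columns gives [[3, 3], [-1, 0]].

[[3, 3], [-1, 0]]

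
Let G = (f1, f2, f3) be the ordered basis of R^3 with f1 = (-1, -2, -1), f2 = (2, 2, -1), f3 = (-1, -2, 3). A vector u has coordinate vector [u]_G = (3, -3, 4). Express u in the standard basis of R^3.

By definition u = 3f1 - 3f2 + 4f3.
Summing componentwise gives (-13, -20, 12).

(-13, -20, 12)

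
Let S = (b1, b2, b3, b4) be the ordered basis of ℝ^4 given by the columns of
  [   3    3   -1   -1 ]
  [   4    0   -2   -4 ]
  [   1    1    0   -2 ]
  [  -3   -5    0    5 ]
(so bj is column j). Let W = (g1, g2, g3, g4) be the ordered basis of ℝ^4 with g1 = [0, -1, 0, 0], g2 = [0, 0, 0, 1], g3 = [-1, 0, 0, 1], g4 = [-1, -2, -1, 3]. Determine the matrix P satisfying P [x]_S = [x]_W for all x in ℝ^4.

Column j of P is [bj]_W, since P maps S-coordinates to W-coordinates.
Expressing b1 in W: b1 = -2g1 + 2g2 - 2g3 - g4, so column 1 of P is [-2, 2, -2, -1].
Doing the same for each bj gives P = [[-2, 2, 2, 0], [2, 0, -1, 0], [-2, -2, 1, -1], [-1, -1, 0, 2]].

[[-2, 2, 2, 0], [2, 0, -1, 0], [-2, -2, 1, -1], [-1, -1, 0, 2]]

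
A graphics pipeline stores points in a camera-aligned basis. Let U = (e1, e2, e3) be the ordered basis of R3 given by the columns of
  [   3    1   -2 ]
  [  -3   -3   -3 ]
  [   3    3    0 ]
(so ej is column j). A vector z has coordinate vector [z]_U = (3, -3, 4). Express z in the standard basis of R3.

(-2, -12, 0)

The coordinates say z = 3e1 - 3e2 + 4e3; adding the scaled basis vectors gives (-2, -12, 0).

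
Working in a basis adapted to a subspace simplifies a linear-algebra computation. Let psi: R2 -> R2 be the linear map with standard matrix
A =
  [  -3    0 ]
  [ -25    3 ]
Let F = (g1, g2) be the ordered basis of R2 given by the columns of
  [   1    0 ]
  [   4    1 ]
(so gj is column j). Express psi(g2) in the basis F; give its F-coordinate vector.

(0, 3)

Column 2 of [psi]_F is the F-coordinate vector of psi(g2).
In standard coordinates psi(g2) = A g2 = (0, 3).
Converting to F: (0, 3) = 0·g1 + 3g2, so the coordinate vector is (0, 3).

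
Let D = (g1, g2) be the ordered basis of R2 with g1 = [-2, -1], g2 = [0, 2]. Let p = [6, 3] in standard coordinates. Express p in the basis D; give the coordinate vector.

[-3, 0]

Write p = c_1 g1 + c_2 g2 and solve for the c_i.
System: -2c_1 + 0c_2 = 6, -c_1 + 2c_2 = 3; solving gives c_1 = -3, c_2 = 0.
Check: -3g1 + 0·g2 = [6, 3].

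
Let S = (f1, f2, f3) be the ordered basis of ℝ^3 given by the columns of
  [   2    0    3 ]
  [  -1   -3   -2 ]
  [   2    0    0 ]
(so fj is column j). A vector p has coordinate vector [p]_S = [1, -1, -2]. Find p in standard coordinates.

[-4, 6, 2]

The coordinates say p = f1 - f2 - 2f3; adding the scaled basis vectors gives [-4, 6, 2].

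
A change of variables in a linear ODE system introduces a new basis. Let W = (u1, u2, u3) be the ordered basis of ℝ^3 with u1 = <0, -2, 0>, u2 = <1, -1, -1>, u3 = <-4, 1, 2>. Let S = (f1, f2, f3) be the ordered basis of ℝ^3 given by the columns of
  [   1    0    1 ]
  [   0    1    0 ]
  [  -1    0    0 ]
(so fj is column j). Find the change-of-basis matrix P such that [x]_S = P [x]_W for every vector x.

Take x = uj: its W-coordinates are the j-th standard unit vector, so P e_j — column j of P — equals [uj]_S.
u1 = 0·f1 - 2f2 + 0·f3, giving column 1 = <0, -2, 0>; repeating for each j gives P = [[0, 1, -2], [-2, -1, 1], [0, 0, -2]].

[[0, 1, -2], [-2, -1, 1], [0, 0, -2]]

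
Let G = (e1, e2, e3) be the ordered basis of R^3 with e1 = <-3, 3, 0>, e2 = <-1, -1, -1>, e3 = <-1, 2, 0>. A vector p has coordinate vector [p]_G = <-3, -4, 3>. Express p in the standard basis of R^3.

The coordinates say p = -3e1 - 4e2 + 3e3; adding the scaled basis vectors gives <10, 1, 4>.

<10, 1, 4>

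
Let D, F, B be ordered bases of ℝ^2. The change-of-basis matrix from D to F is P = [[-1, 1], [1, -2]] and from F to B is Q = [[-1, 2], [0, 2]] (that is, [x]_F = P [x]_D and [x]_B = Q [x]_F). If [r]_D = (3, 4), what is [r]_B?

Composing the changes, [r]_B = Q P [r]_D.
Q P = [[3, -5], [2, -4]]; applying this to (3, 4) gives (-11, -10).

(-11, -10)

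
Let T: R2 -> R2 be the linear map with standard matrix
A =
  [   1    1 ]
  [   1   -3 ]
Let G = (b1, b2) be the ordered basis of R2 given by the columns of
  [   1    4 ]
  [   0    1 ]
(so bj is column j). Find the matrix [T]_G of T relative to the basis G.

[[-3, 1], [1, 1]]

With P the matrix whose columns are b1, b2, [T]_G = P^(-1) A P.
Column by column: T(b1) = A b1 = [1, 1]; its G-coordinates [-3, 1] give column 1.
Continuing for each basis vector yields [T]_G = [[-3, 1], [1, 1]].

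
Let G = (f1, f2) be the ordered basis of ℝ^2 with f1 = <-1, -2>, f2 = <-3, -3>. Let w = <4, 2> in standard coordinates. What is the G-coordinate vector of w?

[w]_G is the unique c with M c = w, where M has columns f1, f2.
System: -c_1 - 3c_2 = 4, -2c_1 - 3c_2 = 2; solving gives c_1 = 2, c_2 = -2.
Check: 2f1 - 2f2 = <4, 2>.

<2, -2>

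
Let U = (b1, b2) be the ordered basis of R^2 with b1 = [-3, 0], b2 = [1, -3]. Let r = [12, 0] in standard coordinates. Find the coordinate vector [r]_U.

[-4, 0]

Write r = c_1 b1 + c_2 b2 and solve for the c_i.
System: -3c_1 + c_2 = 12, 0c_1 - 3c_2 = 0; solving gives c_1 = -4, c_2 = 0.
Check: -4b1 + 0·b2 = [12, 0].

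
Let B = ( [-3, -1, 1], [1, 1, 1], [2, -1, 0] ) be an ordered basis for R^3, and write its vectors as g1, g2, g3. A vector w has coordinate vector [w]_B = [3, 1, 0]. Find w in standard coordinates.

[-8, -2, 4]

By definition w = 3g1 + g2 + 0·g3.
Summing componentwise gives [-8, -2, 4].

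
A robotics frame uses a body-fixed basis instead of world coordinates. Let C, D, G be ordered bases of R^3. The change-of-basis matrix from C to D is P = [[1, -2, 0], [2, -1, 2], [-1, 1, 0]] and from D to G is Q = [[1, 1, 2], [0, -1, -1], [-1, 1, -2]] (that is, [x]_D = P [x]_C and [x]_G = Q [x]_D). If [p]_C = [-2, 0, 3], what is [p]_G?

[4, -4, 0]

First [p]_D = P [p]_C = [-2, 2, 2].
Then [p]_G = Q [p]_D = [4, -4, 0].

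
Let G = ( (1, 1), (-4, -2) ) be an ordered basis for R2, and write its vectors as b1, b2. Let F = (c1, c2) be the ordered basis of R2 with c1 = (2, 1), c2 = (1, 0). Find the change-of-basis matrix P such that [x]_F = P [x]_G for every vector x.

Column j of P is [bj]_F, since P maps G-coordinates to F-coordinates.
Expressing b1 in F: b1 = c1 - c2, so column 1 of P is (1, -1).
Doing the same for each bj gives P = [[1, -2], [-1, 0]].

[[1, -2], [-1, 0]]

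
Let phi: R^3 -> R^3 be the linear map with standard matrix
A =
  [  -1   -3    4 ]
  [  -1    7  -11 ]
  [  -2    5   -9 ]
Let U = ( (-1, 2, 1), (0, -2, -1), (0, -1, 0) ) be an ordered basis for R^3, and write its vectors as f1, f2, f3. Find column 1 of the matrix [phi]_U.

(1, -2, 2)

Column 1 of [phi]_U is the U-coordinate vector of phi(f1).
In standard coordinates phi(f1) = A f1 = (-1, 4, 3).
Converting to U: (-1, 4, 3) = f1 - 2f2 + 2f3, so the coordinate vector is (1, -2, 2).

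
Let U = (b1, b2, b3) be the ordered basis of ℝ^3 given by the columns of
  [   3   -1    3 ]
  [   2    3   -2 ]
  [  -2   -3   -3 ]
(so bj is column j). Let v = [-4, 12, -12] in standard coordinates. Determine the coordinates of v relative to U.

[v]_U is the unique c with M c = v, where M has columns b1, ..., b3.
Solving this 3x3 system gives c = (0, 4, 0).
Check: 0·b1 + 4b2 + 0·b3 = [-4, 12, -12].

[0, 4, 0]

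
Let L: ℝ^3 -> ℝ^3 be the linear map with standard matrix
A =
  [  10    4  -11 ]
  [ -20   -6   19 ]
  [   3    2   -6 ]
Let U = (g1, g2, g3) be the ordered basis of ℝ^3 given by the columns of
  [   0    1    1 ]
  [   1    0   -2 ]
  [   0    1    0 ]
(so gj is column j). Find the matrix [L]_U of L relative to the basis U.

Let P have columns g1, ..., g3. Then [L]_U = P^(-1) A P.
Here det P = 1, so P^(-1) is integer; computing A P first and then P^(-1)(A P) gives [[-2, 3, -2], [2, -3, -1], [2, 2, 3]].

[[-2, 3, -2], [2, -3, -1], [2, 2, 3]]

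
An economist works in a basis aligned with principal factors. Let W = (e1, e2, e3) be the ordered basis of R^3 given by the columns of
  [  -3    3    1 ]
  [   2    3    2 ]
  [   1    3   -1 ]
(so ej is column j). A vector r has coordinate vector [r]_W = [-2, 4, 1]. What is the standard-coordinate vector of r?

[19, 10, 9]

r = M [r]_W, where M has columns e1, ..., e3.
Carrying out the matrix-vector product, r = [19, 10, 9].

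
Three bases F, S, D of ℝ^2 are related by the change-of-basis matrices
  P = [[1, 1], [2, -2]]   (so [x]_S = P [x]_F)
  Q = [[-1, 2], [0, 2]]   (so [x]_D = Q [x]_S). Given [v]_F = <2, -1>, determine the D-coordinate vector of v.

<11, 12>

Composing the changes, [v]_D = Q P [v]_F.
Q P = [[3, -5], [4, -4]]; applying this to <2, -1> gives <11, 12>.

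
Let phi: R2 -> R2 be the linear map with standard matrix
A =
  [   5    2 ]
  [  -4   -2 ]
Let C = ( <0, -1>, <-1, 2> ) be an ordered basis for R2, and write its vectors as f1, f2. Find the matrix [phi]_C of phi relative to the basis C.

[[2, 2], [2, 1]]

With P the matrix whose columns are f1, f2, [phi]_C = P^(-1) A P.
Column by column: phi(f1) = A f1 = <-2, 2>; its C-coordinates <2, 2> give column 1.
Continuing for each basis vector yields [phi]_C = [[2, 2], [2, 1]].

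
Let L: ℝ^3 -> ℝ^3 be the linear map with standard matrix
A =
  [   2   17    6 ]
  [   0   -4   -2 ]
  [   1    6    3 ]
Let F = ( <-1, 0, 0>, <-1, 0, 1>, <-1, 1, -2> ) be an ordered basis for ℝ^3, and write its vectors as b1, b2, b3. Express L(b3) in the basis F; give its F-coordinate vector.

Compute L(b3) = A b3 = <3, 0, -1> in standard coordinates.
Then write this in F-coordinates: solve for y in y_1 b1 + ... + y_3 b3 = <3, 0, -1>.
This gives y = <-2, -1, 0>, which is column 3 of [L]_F.

<-2, -1, 0>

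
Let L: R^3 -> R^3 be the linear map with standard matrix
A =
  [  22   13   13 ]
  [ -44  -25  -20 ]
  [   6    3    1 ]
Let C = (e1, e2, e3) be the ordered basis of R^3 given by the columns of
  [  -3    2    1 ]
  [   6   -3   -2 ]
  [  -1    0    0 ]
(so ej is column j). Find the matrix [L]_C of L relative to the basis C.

[[1, -3, 0], [0, -3, -2], [2, 2, 0]]

Let P have columns e1, ..., e3. Then [L]_C = P^(-1) A P.
Here det P = 1, so P^(-1) is integer; computing A P first and then P^(-1)(A P) gives [[1, -3, 0], [0, -3, -2], [2, 2, 0]].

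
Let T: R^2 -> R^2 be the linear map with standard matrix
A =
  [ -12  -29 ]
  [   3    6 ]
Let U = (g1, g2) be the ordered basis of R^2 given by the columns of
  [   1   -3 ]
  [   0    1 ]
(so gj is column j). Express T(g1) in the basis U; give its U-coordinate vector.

<-3, 3>

Compute T(g1) = A g1 = <-12, 3> in standard coordinates.
Then write this in U-coordinates: solve for y in y_1 g1 + y_2 g2 = <-12, 3>.
This gives y = <-3, 3>, which is column 1 of [T]_U.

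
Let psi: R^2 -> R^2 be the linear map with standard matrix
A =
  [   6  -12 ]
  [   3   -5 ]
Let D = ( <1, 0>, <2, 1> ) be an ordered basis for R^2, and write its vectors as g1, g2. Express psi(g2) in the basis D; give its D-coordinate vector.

Column 2 of [psi]_D is the D-coordinate vector of psi(g2).
In standard coordinates psi(g2) = A g2 = <0, 1>.
Converting to D: <0, 1> = -2g1 + g2, so the coordinate vector is <-2, 1>.

<-2, 1>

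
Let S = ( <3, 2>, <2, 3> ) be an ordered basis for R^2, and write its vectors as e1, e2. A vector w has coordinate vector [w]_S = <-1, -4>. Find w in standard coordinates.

<-11, -14>

w = M [w]_S, where M has columns e1, e2.
Carrying out the matrix-vector product, w = <-11, -14>.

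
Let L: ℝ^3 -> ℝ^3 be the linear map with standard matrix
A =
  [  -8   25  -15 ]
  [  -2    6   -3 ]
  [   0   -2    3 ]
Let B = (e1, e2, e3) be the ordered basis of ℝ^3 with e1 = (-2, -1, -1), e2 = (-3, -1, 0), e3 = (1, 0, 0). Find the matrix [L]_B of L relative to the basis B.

[[1, -2, 0], [-2, 2, 2], [2, 1, -2]]

With P the matrix whose columns are e1, ..., e3, [L]_B = P^(-1) A P.
Column by column: L(e1) = A e1 = (6, 1, -1); its B-coordinates (1, -2, 2) give column 1.
Continuing for each basis vector yields [L]_B = [[1, -2, 0], [-2, 2, 2], [2, 1, -2]].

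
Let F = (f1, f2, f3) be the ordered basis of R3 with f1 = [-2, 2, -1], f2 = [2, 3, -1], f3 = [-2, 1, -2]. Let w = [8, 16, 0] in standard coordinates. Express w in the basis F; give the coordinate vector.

Write w = c_1 f1 + ... + c_3 f3 and solve for the c_i.
Gaussian elimination on [M | w] yields c = (4, 4, -4).
Check: 4f1 + 4f2 - 4f3 = [8, 16, 0].

[4, 4, -4]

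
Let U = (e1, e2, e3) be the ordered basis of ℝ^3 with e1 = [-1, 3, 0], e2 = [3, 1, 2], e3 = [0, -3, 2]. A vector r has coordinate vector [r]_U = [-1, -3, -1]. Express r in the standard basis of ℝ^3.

[-8, -3, -8]

By definition r = -e1 - 3e2 - e3.
Summing componentwise gives [-8, -3, -8].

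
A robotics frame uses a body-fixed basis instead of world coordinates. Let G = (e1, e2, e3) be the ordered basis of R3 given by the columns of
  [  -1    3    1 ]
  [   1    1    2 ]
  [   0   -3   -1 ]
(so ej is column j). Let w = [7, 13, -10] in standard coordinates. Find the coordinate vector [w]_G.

[3, 2, 4]

Write w = c_1 e1 + ... + c_3 e3 and solve for the c_i.
Row-reducing the augmented matrix [M | w] gives c = (3, 2, 4).
Check: 3e1 + 2e2 + 4e3 = [7, 13, -10].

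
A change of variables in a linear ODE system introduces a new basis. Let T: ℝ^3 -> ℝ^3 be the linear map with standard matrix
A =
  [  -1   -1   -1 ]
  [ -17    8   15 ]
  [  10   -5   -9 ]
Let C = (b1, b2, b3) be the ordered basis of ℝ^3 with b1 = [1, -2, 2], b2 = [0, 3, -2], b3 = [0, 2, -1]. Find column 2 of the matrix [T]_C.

Compute T(b2) = A b2 = [-1, -6, 3] in standard coordinates.
Then write this in C-coordinates: solve for y in y_1 b1 + ... + y_3 b3 = [-1, -6, 3].
This gives y = [-1, -2, -1], which is column 2 of [T]_C.

[-1, -2, -1]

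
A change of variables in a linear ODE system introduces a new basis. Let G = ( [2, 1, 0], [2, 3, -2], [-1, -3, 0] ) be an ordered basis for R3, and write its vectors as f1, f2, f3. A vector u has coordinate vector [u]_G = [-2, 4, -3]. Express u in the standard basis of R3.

[7, 19, -8]

The coordinates say u = -2f1 + 4f2 - 3f3; adding the scaled basis vectors gives [7, 19, -8].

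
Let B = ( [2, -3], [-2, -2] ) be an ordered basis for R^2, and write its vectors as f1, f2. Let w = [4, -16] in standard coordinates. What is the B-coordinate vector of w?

[w]_B is the unique c with M c = w, where M has columns f1, f2.
System: 2c_1 - 2c_2 = 4, -3c_1 - 2c_2 = -16; solving gives c_1 = 4, c_2 = 2.
Check: 4f1 + 2f2 = [4, -16].

[4, 2]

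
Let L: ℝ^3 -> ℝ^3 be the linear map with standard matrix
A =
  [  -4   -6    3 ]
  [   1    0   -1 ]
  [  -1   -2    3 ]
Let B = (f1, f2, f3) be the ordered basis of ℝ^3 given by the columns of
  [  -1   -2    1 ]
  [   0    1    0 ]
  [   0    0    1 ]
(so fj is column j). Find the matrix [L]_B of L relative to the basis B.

[[-1, 2, 3], [-1, -2, 0], [1, 0, 2]]

With P the matrix whose columns are f1, ..., f3, [L]_B = P^(-1) A P.
Column by column: L(f1) = A f1 = [4, -1, 1]; its B-coordinates [-1, -1, 1] give column 1.
Continuing for each basis vector yields [L]_B = [[-1, 2, 3], [-1, -2, 0], [1, 0, 2]].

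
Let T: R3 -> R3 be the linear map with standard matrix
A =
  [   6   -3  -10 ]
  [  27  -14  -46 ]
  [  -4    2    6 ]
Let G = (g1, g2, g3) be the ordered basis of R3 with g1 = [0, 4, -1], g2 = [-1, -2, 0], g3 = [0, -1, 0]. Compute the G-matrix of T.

[[-2, 0, 2], [2, 0, -3], [-2, -1, 0]]

Let P have columns g1, ..., g3. Then [T]_G = P^(-1) A P.
Here det P = -1, so P^(-1) is integer; computing A P first and then P^(-1)(A P) gives [[-2, 0, 2], [2, 0, -3], [-2, -1, 0]].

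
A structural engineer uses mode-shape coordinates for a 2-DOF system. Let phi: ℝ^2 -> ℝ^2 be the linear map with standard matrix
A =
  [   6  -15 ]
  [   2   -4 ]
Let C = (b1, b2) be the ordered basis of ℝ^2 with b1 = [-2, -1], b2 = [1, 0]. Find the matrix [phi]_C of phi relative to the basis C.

[[0, -2], [3, 2]]

With P the matrix whose columns are b1, b2, [phi]_C = P^(-1) A P.
Column by column: phi(b1) = A b1 = [3, 0]; its C-coordinates [0, 3] give column 1.
Continuing for each basis vector yields [phi]_C = [[0, -2], [3, 2]].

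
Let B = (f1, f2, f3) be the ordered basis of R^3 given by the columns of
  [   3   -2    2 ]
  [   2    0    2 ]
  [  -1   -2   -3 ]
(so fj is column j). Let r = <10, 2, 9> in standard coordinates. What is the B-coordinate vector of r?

<4, -2, -3>

[r]_B is the unique c with M c = r, where M has columns f1, ..., f3.
Gaussian elimination on [M | r] yields c = (4, -2, -3).
Check: 4f1 - 2f2 - 3f3 = <10, 2, 9>.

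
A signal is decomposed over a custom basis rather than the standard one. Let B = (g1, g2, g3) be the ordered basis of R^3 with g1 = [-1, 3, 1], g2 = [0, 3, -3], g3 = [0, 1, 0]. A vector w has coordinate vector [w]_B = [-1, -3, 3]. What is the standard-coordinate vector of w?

[1, -9, 8]

w = M [w]_B, where M has columns g1, ..., g3.
Carrying out the matrix-vector product, w = [1, -9, 8].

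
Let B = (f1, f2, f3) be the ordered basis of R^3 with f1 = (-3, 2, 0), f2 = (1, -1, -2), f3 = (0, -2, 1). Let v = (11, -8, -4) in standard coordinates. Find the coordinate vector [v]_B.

We seek scalars with c_1 f1 + ... + c_3 f3 = v; equivalently solve M c = v where the columns of M are f1, ..., f3.
Solving this 3x3 system gives c = (-3, 2, 0).
Check: -3f1 + 2f2 + 0·f3 = (11, -8, -4).

(-3, 2, 0)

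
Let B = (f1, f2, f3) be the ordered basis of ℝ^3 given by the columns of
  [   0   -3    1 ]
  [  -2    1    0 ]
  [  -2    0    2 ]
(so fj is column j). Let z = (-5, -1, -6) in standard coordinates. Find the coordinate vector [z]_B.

(1, 1, -2)

[z]_B is the unique c with M c = z, where M has columns f1, ..., f3.
Row-reducing the augmented matrix [M | z] gives c = (1, 1, -2).
Check: f1 + f2 - 2f3 = (-5, -1, -6).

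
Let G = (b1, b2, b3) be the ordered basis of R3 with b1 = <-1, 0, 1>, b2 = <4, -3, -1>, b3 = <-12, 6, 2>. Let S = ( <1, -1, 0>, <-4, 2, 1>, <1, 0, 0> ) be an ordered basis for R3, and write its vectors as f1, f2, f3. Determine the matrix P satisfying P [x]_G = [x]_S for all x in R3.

[[2, 1, -2], [1, -1, 2], [1, -1, -2]]

Take x = bj: its G-coordinates are the j-th standard unit vector, so P e_j — column j of P — equals [bj]_S.
b1 = 2f1 + f2 + f3, giving column 1 = <2, 1, 1>; repeating for each j gives P = [[2, 1, -2], [1, -1, 2], [1, -1, -2]].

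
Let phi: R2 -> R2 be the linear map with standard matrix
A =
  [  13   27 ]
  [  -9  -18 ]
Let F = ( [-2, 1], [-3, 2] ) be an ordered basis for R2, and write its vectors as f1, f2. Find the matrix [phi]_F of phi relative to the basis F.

[[-2, -3], [1, -3]]

With P the matrix whose columns are f1, f2, [phi]_F = P^(-1) A P.
Column by column: phi(f1) = A f1 = [1, 0]; its F-coordinates [-2, 1] give column 1.
Continuing for each basis vector yields [phi]_F = [[-2, -3], [1, -3]].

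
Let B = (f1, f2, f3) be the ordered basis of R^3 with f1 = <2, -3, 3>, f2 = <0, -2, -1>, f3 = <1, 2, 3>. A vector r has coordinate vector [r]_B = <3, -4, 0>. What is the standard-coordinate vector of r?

<6, -1, 13>

r = M [r]_B, where M has columns f1, ..., f3.
Carrying out the matrix-vector product, r = <6, -1, 13>.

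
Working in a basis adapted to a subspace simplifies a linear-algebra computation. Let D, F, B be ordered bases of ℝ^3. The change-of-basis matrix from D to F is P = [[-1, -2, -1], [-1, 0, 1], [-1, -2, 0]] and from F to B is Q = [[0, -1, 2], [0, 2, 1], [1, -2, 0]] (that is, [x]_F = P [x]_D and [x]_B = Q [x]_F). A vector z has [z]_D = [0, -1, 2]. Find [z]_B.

[2, 6, -4]

First [z]_F = P [z]_D = [0, 2, 2].
Then [z]_B = Q [z]_F = [2, 6, -4].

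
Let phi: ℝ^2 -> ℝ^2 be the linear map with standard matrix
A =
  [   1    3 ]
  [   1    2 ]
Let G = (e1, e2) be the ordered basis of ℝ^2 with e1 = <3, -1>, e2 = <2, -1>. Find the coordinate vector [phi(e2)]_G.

<-1, 1>

Compute phi(e2) = A e2 = <-1, 0> in standard coordinates.
Then write this in G-coordinates: solve for y in y_1 e1 + y_2 e2 = <-1, 0>.
This gives y = <-1, 1>, which is column 2 of [phi]_G.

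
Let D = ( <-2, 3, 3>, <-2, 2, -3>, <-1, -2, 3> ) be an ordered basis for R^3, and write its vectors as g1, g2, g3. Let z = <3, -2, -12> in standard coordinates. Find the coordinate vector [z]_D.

<-2, 1, -1>

[z]_D is the unique c with M c = z, where M has columns g1, ..., g3.
Solving this 3x3 system gives c = (-2, 1, -1).
Check: -2g1 + g2 - g3 = <3, -2, -12>.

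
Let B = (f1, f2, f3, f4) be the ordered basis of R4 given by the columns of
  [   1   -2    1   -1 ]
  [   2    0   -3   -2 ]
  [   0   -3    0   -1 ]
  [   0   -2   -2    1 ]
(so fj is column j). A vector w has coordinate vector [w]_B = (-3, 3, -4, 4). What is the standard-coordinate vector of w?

The coordinates say w = -3f1 + 3f2 - 4f3 + 4f4; adding the scaled basis vectors gives (-17, -2, -13, 6).

(-17, -2, -13, 6)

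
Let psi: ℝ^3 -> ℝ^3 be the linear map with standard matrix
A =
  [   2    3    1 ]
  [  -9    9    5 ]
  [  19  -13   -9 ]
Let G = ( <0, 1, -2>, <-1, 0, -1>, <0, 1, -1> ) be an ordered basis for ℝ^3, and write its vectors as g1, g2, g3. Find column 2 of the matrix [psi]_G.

Compute psi(g2) = A g2 = <-3, 4, -10> in standard coordinates.
Then write this in G-coordinates: solve for y in y_1 g1 + ... + y_3 g3 = <-3, 4, -10>.
This gives y = <3, 3, 1>, which is column 2 of [psi]_G.

<3, 3, 1>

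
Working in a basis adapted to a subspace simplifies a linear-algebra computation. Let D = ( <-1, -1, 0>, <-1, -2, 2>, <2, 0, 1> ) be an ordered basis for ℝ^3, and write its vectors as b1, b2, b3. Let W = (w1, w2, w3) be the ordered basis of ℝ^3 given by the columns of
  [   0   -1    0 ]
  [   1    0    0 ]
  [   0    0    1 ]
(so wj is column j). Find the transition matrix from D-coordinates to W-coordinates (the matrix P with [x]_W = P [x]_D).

Take x = bj: its D-coordinates are the j-th standard unit vector, so P e_j — column j of P — equals [bj]_W.
b1 = -w1 + w2 + 0·w3, giving column 1 = <-1, 1, 0>; repeating for each j gives P = [[-1, -2, 0], [1, 1, -2], [0, 2, 1]].

[[-1, -2, 0], [1, 1, -2], [0, 2, 1]]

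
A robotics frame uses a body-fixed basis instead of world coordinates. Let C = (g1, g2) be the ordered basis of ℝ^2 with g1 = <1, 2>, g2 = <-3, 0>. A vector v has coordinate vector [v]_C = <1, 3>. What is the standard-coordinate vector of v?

v = M [v]_C, where M has columns g1, g2.
Carrying out the matrix-vector product, v = <-8, 2>.

<-8, 2>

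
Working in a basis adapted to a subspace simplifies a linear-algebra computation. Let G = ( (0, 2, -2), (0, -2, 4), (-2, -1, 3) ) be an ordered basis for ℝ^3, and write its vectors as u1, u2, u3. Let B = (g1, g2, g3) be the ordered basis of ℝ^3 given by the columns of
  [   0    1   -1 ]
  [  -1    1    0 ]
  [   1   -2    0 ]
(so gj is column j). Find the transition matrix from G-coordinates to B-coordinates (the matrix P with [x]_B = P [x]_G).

Let M have columns uj and N have columns gj. Then for every x, N [x]_B = x = M [x]_G, so P = N^(-1) M.
Since det N = -1, N^(-1) has integer entries; multiplying gives P = [[-2, 0, -1], [0, -2, -2], [0, -2, 0]].

[[-2, 0, -1], [0, -2, -2], [0, -2, 0]]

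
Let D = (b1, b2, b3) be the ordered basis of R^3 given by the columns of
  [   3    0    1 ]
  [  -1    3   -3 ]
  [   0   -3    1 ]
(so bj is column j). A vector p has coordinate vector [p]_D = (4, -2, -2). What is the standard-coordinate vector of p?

By definition p = 4b1 - 2b2 - 2b3.
Summing componentwise gives (10, -4, 4).

(10, -4, 4)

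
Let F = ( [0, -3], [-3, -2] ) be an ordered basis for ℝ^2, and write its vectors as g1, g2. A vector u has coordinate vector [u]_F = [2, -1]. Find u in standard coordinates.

u = M [u]_F, where M has columns g1, g2.
Carrying out the matrix-vector product, u = [3, -4].

[3, -4]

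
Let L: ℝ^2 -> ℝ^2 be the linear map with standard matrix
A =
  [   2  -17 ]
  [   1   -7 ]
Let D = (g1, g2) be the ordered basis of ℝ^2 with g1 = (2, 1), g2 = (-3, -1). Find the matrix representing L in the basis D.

The j-th column of [L]_D is [L(gj)]_D.
L(g1) = A g1 = (-13, -5) = -2g1 + 3g2, so column 1 is (-2, 3).
Repeating for g2 and assembling the columns gives [[-2, 1], [3, -3]].

[[-2, 1], [3, -3]]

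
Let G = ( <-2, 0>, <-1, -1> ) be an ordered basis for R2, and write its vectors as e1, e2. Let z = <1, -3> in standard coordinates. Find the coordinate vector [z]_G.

Write z = c_1 e1 + c_2 e2 and solve for the c_i.
System: -2c_1 - c_2 = 1, 0c_1 - c_2 = -3; solving gives c_1 = -2, c_2 = 3.
Check: -2e1 + 3e2 = <1, -3>.

<-2, 3>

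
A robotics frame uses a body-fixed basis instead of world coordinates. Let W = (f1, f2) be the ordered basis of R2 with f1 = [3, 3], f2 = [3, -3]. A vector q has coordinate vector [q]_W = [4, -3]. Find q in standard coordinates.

[3, 21]

By definition q = 4f1 - 3f2.
Summing componentwise gives [3, 21].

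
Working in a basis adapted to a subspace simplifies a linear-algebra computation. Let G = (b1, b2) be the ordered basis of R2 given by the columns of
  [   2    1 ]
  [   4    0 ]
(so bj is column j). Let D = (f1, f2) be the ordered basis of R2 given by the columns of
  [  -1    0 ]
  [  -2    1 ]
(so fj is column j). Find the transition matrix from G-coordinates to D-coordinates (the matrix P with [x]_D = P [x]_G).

[[-2, -1], [0, -2]]

Column j of P is [bj]_D, since P maps G-coordinates to D-coordinates.
Expressing b1 in D: b1 = -2f1 + 0·f2, so column 1 of P is [-2, 0].
Doing the same for each bj gives P = [[-2, -1], [0, -2]].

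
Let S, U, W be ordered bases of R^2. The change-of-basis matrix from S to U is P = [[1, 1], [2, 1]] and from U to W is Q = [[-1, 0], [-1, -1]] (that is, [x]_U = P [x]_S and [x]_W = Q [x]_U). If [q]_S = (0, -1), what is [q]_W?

(1, 2)

First [q]_U = P [q]_S = (-1, -1).
Then [q]_W = Q [q]_U = (1, 2).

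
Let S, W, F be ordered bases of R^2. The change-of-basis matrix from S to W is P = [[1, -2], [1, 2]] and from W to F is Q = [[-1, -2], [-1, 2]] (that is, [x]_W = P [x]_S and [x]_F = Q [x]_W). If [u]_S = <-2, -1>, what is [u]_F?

First [u]_W = P [u]_S = <0, -4>.
Then [u]_F = Q [u]_W = <8, -8>.

<8, -8>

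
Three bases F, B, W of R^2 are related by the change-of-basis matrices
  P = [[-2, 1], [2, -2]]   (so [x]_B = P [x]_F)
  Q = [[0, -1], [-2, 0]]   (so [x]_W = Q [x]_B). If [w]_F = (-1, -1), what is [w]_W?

(0, -2)

Apply P to get B-coordinates (1, 0), then Q to get W-coordinates.
The result is [w]_W = (0, -2).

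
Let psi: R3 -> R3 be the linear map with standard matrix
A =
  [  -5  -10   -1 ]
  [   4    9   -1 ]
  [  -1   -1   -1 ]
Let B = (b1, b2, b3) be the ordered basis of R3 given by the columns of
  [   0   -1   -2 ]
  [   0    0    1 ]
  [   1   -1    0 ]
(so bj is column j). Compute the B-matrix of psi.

With P the matrix whose columns are b1, ..., b3, [psi]_B = P^(-1) A P.
Column by column: psi(b1) = A b1 = <-1, -1, -1>; its B-coordinates <2, 3, -1> give column 1.
Continuing for each basis vector yields [psi]_B = [[2, 2, -1], [3, 0, -2], [-1, -3, 1]].

[[2, 2, -1], [3, 0, -2], [-1, -3, 1]]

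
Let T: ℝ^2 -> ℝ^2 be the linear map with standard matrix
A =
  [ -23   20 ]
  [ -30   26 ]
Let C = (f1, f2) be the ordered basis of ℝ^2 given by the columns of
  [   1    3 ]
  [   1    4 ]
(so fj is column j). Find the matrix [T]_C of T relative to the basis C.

[[0, 2], [-1, 3]]

The j-th column of [T]_C is [T(fj)]_C.
T(f1) = A f1 = (-3, -4) = 0·f1 - f2, so column 1 is (0, -1).
Repeating for f2 and assembling the columns gives [[0, 2], [-1, 3]].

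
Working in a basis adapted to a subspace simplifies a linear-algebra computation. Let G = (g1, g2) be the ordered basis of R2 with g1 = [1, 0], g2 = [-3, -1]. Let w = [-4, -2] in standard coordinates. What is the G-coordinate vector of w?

[w]_G is the unique c with M c = w, where M has columns g1, g2.
System: c_1 - 3c_2 = -4, 0c_1 - c_2 = -2; solving gives c_1 = 2, c_2 = 2.
Check: 2g1 + 2g2 = [-4, -2].

[2, 2]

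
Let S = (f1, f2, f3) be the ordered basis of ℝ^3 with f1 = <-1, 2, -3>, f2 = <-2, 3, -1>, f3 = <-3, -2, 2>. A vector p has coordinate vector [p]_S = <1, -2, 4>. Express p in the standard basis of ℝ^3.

p = M [p]_S, where M has columns f1, ..., f3.
Carrying out the matrix-vector product, p = <-9, -12, 7>.

<-9, -12, 7>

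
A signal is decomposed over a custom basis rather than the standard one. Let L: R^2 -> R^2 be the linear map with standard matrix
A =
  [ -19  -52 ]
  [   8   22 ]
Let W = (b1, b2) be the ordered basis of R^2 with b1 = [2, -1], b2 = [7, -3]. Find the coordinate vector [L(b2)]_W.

[1, 3]

Compute L(b2) = A b2 = [23, -10] in standard coordinates.
Then write this in W-coordinates: solve for y in y_1 b1 + y_2 b2 = [23, -10].
This gives y = [1, 3], which is column 2 of [L]_W.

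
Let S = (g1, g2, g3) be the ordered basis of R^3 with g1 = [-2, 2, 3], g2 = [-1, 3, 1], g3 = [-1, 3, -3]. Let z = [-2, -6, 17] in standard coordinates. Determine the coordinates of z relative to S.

Write z = c_1 g1 + ... + c_3 g3 and solve for the c_i.
Solving this 3x3 system gives c = (3, -1, -3).
Check: 3g1 - g2 - 3g3 = [-2, -6, 17].

[3, -1, -3]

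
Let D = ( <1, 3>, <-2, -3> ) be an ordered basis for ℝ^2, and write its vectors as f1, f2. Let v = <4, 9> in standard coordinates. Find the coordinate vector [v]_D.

[v]_D is the unique c with M c = v, where M has columns f1, f2.
System: c_1 - 2c_2 = 4, 3c_1 - 3c_2 = 9; solving gives c_1 = 2, c_2 = -1.
Check: 2f1 - f2 = <4, 9>.

<2, -1>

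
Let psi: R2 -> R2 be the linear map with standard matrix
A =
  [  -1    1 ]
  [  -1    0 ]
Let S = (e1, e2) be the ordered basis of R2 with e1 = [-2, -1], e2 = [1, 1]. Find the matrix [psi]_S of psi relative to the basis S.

[[1, -1], [3, -2]]

The j-th column of [psi]_S is [psi(ej)]_S.
psi(e1) = A e1 = [1, 2] = e1 + 3e2, so column 1 is [1, 3].
Repeating for e2 and assembling the columns gives [[1, -1], [3, -2]].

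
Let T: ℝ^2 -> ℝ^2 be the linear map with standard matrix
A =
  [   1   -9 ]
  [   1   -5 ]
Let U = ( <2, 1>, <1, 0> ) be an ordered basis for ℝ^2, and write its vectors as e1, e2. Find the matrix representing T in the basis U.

With P the matrix whose columns are e1, e2, [T]_U = P^(-1) A P.
Column by column: T(e1) = A e1 = <-7, -3>; its U-coordinates <-3, -1> give column 1.
Continuing for each basis vector yields [T]_U = [[-3, 1], [-1, -1]].

[[-3, 1], [-1, -1]]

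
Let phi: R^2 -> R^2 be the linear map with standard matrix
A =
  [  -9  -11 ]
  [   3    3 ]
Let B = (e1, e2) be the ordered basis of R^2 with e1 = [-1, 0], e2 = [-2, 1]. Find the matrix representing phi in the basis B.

[[-3, -1], [-3, -3]]

Let P have columns e1, e2. Then [phi]_B = P^(-1) A P.
Here det P = -1, so P^(-1) is integer; computing A P first and then P^(-1)(A P) gives [[-3, -1], [-3, -3]].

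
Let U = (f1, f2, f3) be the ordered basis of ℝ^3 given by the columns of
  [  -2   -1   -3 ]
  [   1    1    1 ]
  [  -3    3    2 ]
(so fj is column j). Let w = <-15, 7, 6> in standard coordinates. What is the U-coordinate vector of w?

<2, 2, 3>

[w]_U is the unique c with M c = w, where M has columns f1, ..., f3.
Gaussian elimination on [M | w] yields c = (2, 2, 3).
Check: 2f1 + 2f2 + 3f3 = <-15, 7, 6>.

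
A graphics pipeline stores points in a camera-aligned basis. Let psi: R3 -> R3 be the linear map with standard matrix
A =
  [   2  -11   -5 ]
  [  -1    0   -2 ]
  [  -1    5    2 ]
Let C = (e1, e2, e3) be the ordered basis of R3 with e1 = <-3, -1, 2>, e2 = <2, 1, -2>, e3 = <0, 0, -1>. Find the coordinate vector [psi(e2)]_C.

Compute psi(e2) = A e2 = <3, 2, -1> in standard coordinates.
Then write this in C-coordinates: solve for y in y_1 e1 + ... + y_3 e3 = <3, 2, -1>.
This gives y = <1, 3, -3>, which is column 2 of [psi]_C.

<1, 3, -3>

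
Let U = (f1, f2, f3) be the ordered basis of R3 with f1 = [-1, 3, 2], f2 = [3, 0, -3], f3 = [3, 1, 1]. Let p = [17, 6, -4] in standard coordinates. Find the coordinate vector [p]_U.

[1, 3, 3]

We seek scalars with c_1 f1 + ... + c_3 f3 = p; equivalently solve M c = p where the columns of M are f1, ..., f3.
Solving this 3x3 system gives c = (1, 3, 3).
Check: f1 + 3f2 + 3f3 = [17, 6, -4].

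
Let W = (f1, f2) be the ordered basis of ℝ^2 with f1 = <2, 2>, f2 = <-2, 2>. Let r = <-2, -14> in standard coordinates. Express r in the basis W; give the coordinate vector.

[r]_W is the unique c with M c = r, where M has columns f1, f2.
System: 2c_1 - 2c_2 = -2, 2c_1 + 2c_2 = -14; solving gives c_1 = -4, c_2 = -3.
Check: -4f1 - 3f2 = <-2, -14>.

<-4, -3>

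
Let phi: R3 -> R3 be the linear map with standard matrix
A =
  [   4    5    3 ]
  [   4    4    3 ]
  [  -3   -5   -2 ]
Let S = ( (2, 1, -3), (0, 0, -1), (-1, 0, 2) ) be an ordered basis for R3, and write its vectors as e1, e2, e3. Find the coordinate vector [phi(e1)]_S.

(3, 0, 2)

Column 1 of [phi]_S is the S-coordinate vector of phi(e1).
In standard coordinates phi(e1) = A e1 = (4, 3, -5).
Converting to S: (4, 3, -5) = 3e1 + 0·e2 + 2e3, so the coordinate vector is (3, 0, 2).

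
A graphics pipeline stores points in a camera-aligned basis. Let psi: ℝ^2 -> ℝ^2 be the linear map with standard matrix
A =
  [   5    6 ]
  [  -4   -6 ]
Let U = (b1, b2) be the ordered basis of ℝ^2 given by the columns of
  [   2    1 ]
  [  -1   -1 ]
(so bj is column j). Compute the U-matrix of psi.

Let P have columns b1, b2. Then [psi]_U = P^(-1) A P.
Here det P = -1, so P^(-1) is integer; computing A P first and then P^(-1)(A P) gives [[2, 1], [0, -3]].

[[2, 1], [0, -3]]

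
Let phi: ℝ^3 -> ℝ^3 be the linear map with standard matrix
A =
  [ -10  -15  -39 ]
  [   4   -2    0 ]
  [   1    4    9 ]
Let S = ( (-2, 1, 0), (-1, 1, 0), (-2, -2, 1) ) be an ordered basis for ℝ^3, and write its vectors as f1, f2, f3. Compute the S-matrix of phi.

With P the matrix whose columns are f1, ..., f3, [phi]_S = P^(-1) A P.
Column by column: phi(f1) = A f1 = (5, -10, 2); its S-coordinates (-3, -3, 2) give column 1.
Continuing for each basis vector yields [phi]_S = [[-3, -1, -3], [-3, 1, -3], [2, 3, -1]].

[[-3, -1, -3], [-3, 1, -3], [2, 3, -1]]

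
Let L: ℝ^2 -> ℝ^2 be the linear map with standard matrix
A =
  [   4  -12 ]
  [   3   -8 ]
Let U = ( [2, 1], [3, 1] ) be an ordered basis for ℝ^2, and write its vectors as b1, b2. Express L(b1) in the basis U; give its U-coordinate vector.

Column 1 of [L]_U is the U-coordinate vector of L(b1).
In standard coordinates L(b1) = A b1 = [-4, -2].
Converting to U: [-4, -2] = -2b1 + 0·b2, so the coordinate vector is [-2, 0].

[-2, 0]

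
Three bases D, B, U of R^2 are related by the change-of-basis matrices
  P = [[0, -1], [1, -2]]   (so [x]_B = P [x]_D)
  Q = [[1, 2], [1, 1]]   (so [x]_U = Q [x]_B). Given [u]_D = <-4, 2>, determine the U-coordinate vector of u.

Composing the changes, [u]_U = Q P [u]_D.
Q P = [[2, -5], [1, -3]]; applying this to <-4, 2> gives <-18, -10>.

<-18, -10>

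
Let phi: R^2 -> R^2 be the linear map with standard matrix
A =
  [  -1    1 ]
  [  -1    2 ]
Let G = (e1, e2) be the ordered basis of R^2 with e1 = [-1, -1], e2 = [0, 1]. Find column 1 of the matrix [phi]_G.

Column 1 of [phi]_G is the G-coordinate vector of phi(e1).
In standard coordinates phi(e1) = A e1 = [0, -1].
Converting to G: [0, -1] = 0·e1 - e2, so the coordinate vector is [0, -1].

[0, -1]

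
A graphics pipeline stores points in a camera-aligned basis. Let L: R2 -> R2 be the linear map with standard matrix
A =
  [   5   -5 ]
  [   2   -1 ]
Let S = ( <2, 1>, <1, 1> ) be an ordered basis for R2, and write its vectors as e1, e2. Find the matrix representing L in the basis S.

With P the matrix whose columns are e1, e2, [L]_S = P^(-1) A P.
Column by column: L(e1) = A e1 = <5, 3>; its S-coordinates <2, 1> give column 1.
Continuing for each basis vector yields [L]_S = [[2, -1], [1, 2]].

[[2, -1], [1, 2]]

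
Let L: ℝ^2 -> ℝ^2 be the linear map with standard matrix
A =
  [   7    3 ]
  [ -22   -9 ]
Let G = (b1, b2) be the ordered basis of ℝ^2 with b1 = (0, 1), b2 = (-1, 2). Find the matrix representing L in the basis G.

The j-th column of [L]_G is [L(bj)]_G.
L(b1) = A b1 = (3, -9) = -3b1 - 3b2, so column 1 is (-3, -3).
Repeating for b2 and assembling the columns gives [[-3, 2], [-3, 1]].

[[-3, 2], [-3, 1]]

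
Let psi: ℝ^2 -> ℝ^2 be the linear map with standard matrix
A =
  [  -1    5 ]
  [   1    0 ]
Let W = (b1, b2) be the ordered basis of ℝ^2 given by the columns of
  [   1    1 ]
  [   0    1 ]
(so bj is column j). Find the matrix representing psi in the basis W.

[[-2, 3], [1, 1]]

Let P have columns b1, b2. Then [psi]_W = P^(-1) A P.
Here det P = 1, so P^(-1) is integer; computing A P first and then P^(-1)(A P) gives [[-2, 3], [1, 1]].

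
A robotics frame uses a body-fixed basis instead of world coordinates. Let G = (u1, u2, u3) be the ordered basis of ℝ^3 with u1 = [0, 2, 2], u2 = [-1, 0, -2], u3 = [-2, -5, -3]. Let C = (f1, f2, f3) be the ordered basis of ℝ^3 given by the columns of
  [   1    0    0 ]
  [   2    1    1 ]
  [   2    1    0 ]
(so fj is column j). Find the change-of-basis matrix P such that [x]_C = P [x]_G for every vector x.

Column j of P is [uj]_C, since P maps G-coordinates to C-coordinates.
Expressing u1 in C: u1 = 0·f1 + 2f2 + 0·f3, so column 1 of P is [0, 2, 0].
Doing the same for each uj gives P = [[0, -1, -2], [2, 0, 1], [0, 2, -2]].

[[0, -1, -2], [2, 0, 1], [0, 2, -2]]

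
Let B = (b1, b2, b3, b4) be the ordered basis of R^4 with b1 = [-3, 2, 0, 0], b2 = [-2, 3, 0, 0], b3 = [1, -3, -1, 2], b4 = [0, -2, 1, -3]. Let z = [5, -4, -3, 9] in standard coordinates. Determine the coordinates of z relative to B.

[1, -4, 0, -3]

[z]_B is the unique c with M c = z, where M has columns b1, ..., b4.
Row-reducing the augmented matrix [M | z] gives c = (1, -4, 0, -3).
Check: b1 - 4b2 + 0·b3 - 3b4 = [5, -4, -3, 9].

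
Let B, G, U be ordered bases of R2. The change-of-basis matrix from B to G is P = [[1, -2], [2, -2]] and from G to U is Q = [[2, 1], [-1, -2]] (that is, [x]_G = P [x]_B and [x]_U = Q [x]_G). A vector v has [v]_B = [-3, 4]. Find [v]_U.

[-36, 39]

First [v]_G = P [v]_B = [-11, -14].
Then [v]_U = Q [v]_G = [-36, 39].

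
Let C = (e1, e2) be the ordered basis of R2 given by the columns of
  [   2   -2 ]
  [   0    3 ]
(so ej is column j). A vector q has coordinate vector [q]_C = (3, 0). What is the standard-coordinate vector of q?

By definition q = 3e1 + 0·e2.
Summing componentwise gives (6, 0).

(6, 0)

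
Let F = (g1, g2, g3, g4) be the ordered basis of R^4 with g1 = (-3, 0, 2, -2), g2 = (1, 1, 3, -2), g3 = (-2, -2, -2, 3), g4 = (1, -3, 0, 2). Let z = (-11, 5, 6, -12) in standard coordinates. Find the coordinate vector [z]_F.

Write z = c_1 g1 + ... + c_4 g4 and solve for the c_i.
Gaussian elimination on [M | z] yields c = (4, -2, -2, -1).
Check: 4g1 - 2g2 - 2g3 - g4 = (-11, 5, 6, -12).

(4, -2, -2, -1)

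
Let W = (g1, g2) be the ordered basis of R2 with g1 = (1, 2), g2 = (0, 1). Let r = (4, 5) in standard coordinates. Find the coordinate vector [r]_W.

[r]_W is the unique c with M c = r, where M has columns g1, g2.
System: c_1 + 0c_2 = 4, 2c_1 + c_2 = 5; solving gives c_1 = 4, c_2 = -3.
Check: 4g1 - 3g2 = (4, 5).

(4, -3)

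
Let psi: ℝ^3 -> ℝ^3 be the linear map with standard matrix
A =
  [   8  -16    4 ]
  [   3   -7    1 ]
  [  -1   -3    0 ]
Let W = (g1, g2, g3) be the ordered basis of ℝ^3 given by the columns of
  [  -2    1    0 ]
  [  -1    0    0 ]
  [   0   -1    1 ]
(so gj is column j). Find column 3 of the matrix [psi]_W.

<-1, 2, 2>

Compute psi(g3) = A g3 = <4, 1, 0> in standard coordinates.
Then write this in W-coordinates: solve for y in y_1 g1 + ... + y_3 g3 = <4, 1, 0>.
This gives y = <-1, 2, 2>, which is column 3 of [psi]_W.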